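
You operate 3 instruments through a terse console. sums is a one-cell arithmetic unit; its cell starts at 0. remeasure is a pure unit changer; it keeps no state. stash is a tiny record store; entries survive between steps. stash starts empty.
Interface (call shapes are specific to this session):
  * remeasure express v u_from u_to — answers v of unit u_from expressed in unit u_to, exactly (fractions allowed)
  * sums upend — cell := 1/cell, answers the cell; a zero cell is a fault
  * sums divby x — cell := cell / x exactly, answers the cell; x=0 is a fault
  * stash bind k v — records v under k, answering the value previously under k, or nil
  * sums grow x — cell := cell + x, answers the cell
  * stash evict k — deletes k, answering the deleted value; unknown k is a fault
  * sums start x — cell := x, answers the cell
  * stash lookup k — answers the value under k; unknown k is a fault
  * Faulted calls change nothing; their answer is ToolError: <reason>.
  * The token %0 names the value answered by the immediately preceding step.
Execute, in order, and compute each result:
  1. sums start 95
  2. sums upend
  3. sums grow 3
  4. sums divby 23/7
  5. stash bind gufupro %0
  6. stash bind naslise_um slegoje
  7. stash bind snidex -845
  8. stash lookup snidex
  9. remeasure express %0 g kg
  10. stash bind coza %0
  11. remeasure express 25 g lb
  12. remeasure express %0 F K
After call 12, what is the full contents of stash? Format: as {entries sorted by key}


>>> sums start 95
[out] 95
>>> sums upend
[out] 1/95
>>> sums grow 3
[out] 286/95
>>> sums divby 23/7
[out] 2002/2185
>>> stash bind gufupro %0
[out] nil
>>> stash bind naslise_um slegoje
[out] nil
>>> stash bind snidex -845
[out] nil
>>> stash lookup snidex
[out] -845
>>> remeasure express %0 g kg
[out] -169/200
>>> stash bind coza %0
[out] nil
>>> remeasure express 25 g lb
[out] 2500000/45359237
>>> remeasure express %0 F K
[out] 695092682393/2721554220

Answer: {coza=-169/200, gufupro=2002/2185, naslise_um=slegoje, snidex=-845}


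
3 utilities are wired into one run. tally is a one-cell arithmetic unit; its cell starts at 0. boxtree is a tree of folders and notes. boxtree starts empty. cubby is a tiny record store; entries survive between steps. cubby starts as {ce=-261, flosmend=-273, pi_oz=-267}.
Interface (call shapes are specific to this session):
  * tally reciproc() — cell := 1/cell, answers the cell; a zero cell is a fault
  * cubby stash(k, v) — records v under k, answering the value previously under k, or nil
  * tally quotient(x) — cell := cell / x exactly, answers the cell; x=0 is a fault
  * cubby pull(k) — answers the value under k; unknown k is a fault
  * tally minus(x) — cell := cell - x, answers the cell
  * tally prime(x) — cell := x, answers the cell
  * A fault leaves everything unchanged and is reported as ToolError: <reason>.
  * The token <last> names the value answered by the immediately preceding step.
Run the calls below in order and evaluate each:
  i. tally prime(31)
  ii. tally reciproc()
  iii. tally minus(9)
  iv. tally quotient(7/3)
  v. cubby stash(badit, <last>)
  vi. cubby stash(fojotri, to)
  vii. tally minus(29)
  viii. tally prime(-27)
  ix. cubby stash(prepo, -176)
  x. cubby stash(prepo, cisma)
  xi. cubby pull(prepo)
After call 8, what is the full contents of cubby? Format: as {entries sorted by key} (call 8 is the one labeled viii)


Answer: {badit=-834/217, ce=-261, flosmend=-273, fojotri=to, pi_oz=-267}

Derivation:
;; tally prime(x=31) == 31
;; tally reciproc() == 1/31
;; tally minus(x=9) == -278/31
;; tally quotient(x=7/3) == -834/217
;; cubby stash(k=badit, v=<last>) == nil
;; cubby stash(k=fojotri, v=to) == nil
;; tally minus(x=29) == -7127/217
;; tally prime(x=-27) == -27
;; cubby stash(k=prepo, v=-176) == nil
;; cubby stash(k=prepo, v=cisma) == -176
;; cubby pull(k=prepo) == cisma


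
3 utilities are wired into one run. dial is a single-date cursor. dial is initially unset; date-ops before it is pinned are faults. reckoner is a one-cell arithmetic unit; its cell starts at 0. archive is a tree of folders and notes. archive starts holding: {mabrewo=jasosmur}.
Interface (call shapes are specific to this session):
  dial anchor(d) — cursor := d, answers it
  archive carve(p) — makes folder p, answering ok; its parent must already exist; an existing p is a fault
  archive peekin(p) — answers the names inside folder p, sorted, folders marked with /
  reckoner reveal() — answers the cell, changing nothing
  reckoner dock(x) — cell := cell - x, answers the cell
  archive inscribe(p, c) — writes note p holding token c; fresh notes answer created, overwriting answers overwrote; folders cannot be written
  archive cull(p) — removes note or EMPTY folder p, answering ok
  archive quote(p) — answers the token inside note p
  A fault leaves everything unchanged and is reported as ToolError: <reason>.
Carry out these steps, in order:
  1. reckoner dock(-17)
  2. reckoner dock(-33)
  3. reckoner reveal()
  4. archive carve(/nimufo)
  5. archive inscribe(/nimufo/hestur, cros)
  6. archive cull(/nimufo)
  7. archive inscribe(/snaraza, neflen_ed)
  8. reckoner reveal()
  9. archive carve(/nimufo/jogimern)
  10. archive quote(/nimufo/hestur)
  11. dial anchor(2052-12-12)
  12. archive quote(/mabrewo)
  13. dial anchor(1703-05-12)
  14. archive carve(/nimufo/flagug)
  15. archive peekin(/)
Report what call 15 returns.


I call reckoner dock passing x='-17', yielding 17.
Invoking reckoner dock passing x='-33', → 50.
Invoking reckoner reveal, → 50.
Using archive carve passing p='/nimufo', yielding ok.
I invoke archive inscribe passing p='/nimufo/hestur', c='cros', and see created.
Calling archive cull passing p='/nimufo', — result: ToolError: not empty.
Now I run archive inscribe passing p='/snaraza', c='neflen_ed', and get created.
I call reckoner reveal, which returns 50.
Calling archive carve passing p='/nimufo/jogimern', and get ok.
Then archive quote passing p='/nimufo/hestur': cros.
I run dial anchor passing d='2052-12-12', which returns 2052-12-12.
Calling archive quote passing p='/mabrewo': jasosmur.
I run dial anchor passing d='1703-05-12', and get 1703-05-12.
I invoke archive carve passing p='/nimufo/flagug', — result: ok.
I call archive peekin passing p='/', giving [mabrewo, nimufo/, snaraza].

Answer: [mabrewo, nimufo/, snaraza]


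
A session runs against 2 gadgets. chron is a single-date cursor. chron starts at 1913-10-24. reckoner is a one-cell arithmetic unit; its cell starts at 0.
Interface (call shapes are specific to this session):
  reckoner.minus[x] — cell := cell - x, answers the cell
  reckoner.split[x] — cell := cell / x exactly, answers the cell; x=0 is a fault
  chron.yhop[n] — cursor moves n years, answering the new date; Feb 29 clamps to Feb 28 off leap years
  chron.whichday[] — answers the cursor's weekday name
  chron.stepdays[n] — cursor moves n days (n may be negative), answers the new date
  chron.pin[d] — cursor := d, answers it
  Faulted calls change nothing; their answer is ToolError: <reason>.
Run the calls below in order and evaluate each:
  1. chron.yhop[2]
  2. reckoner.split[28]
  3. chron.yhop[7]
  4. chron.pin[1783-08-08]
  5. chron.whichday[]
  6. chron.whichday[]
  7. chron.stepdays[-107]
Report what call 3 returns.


-> chron.yhop(n=2)
<- 1915-10-24
-> reckoner.split(x=28)
<- 0
-> chron.yhop(n=7)
<- 1922-10-24
-> chron.pin(d=1783-08-08)
<- 1783-08-08
-> chron.whichday()
<- Friday
-> chron.whichday()
<- Friday
-> chron.stepdays(n=-107)
<- 1783-04-23

Answer: 1922-10-24


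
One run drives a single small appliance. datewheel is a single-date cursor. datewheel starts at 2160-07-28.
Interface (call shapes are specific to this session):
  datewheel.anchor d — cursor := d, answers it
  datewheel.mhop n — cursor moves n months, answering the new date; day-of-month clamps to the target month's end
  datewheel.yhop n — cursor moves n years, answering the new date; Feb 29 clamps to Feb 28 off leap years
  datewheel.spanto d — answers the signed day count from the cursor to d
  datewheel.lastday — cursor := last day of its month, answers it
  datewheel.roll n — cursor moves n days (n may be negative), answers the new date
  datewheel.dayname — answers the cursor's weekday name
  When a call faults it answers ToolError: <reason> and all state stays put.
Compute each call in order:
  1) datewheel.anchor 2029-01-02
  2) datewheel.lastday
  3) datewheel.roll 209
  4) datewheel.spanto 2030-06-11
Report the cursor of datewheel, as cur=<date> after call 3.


# datewheel.anchor(d→2029-01-02) : 2029-01-02
# datewheel.lastday() : 2029-01-31
# datewheel.roll(n→209) : 2029-08-28
# datewheel.spanto(d→2030-06-11) : 287

Answer: cur=2029-08-28


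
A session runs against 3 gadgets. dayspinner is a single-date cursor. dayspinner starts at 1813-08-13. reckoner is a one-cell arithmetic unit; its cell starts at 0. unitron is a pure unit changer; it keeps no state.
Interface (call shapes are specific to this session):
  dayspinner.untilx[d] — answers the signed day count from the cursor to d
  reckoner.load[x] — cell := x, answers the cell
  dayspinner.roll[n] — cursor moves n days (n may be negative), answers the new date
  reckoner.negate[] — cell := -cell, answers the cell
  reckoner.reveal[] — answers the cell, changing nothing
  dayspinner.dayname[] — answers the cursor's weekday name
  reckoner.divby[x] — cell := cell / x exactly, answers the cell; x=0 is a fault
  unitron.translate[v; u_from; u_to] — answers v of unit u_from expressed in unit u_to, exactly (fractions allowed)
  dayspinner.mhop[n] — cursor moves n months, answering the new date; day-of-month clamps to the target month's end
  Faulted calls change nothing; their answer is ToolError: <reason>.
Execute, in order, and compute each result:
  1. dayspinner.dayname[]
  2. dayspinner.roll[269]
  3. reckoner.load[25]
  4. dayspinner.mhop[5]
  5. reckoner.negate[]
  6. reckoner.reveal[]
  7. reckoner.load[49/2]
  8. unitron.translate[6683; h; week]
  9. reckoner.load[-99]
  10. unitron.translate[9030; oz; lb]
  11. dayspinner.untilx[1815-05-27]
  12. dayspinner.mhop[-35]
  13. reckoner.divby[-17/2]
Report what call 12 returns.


Answer: 1811-11-09

Derivation:
Invoking dayspinner.dayname, and observe Friday.
I try dayspinner.roll(n=269), — result: 1814-05-09.
I try reckoner.load(x=25), → 25.
I invoke dayspinner.mhop(n=5), yielding 1814-10-09.
I run reckoner.negate(), yielding -25.
I call reckoner.reveal, → -25.
Calling reckoner.load(x=49/2), which returns 49/2.
I use unitron.translate(v=6683, u_from=h, u_to=week), and get 6683/168.
I invoke reckoner.load(x=-99), yielding -99.
Now I run unitron.translate(v=9030, u_from=oz, u_to=lb), → 4515/8.
I run dayspinner.untilx(d=1815-05-27), giving 230.
Invoking dayspinner.mhop(n=-35): 1811-11-09.
Next I call reckoner.divby(x=-17/2), yielding 198/17.


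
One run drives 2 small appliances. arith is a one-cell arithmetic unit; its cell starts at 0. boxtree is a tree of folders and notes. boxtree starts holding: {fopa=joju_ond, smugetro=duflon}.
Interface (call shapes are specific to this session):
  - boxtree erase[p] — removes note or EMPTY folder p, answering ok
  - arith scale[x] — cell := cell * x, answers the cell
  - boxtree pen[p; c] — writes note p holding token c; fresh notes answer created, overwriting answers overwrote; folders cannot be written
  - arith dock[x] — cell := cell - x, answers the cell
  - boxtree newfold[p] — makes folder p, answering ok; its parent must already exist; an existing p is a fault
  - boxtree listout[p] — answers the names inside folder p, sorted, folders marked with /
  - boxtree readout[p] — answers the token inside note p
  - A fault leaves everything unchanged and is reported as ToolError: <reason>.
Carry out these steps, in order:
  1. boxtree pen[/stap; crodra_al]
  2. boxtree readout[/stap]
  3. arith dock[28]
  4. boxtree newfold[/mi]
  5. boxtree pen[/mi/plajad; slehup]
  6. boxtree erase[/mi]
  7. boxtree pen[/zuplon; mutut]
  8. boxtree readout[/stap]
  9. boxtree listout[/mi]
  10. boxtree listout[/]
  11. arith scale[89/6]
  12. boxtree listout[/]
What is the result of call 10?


Answer: [fopa, mi/, smugetro, stap, zuplon]

Derivation:
Act: boxtree pen[/stap; crodra_al]
Obs: created
Act: boxtree readout[/stap]
Obs: crodra_al
Act: arith dock[28]
Obs: -28
Act: boxtree newfold[/mi]
Obs: ok
Act: boxtree pen[/mi/plajad; slehup]
Obs: created
Act: boxtree erase[/mi]
Obs: ToolError: not empty
Act: boxtree pen[/zuplon; mutut]
Obs: created
Act: boxtree readout[/stap]
Obs: crodra_al
Act: boxtree listout[/mi]
Obs: [plajad]
Act: boxtree listout[/]
Obs: [fopa, mi/, smugetro, stap, zuplon]
Act: arith scale[89/6]
Obs: -1246/3
Act: boxtree listout[/]
Obs: [fopa, mi/, smugetro, stap, zuplon]


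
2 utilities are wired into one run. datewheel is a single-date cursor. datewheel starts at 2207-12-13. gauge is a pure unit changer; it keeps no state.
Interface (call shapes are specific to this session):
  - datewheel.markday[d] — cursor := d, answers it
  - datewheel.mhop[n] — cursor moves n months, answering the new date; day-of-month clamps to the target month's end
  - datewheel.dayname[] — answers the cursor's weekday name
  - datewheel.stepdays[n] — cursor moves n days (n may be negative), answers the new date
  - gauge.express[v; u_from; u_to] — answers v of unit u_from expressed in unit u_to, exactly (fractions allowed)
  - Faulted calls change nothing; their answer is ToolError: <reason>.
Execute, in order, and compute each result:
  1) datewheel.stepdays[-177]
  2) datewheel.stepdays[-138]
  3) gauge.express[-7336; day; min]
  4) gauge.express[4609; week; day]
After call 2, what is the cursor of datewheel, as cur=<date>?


I use datewheel.stepdays on n='-177', which returns 2207-06-19.
Invoking datewheel.stepdays on n='-138', → 2207-02-01.
I try gauge.express on v='-7336', u_from='day', u_to='min', yielding -10563840.
Next I call gauge.express on v='4609', u_from='week', u_to='day', → 32263.

Answer: cur=2207-02-01


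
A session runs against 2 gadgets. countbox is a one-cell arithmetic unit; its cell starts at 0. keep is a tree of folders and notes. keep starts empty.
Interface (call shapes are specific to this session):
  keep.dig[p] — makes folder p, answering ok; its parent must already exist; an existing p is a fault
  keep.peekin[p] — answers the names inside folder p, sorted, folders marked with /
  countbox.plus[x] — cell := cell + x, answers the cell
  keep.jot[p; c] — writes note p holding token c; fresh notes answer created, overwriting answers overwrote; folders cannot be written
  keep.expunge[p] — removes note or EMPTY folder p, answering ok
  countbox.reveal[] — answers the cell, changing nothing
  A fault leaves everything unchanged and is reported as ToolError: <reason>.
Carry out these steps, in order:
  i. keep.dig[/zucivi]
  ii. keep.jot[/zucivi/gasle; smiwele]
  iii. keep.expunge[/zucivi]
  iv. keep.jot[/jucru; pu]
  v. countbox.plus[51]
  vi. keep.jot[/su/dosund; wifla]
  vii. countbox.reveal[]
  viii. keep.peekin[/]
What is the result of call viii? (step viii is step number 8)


Answer: [jucru, zucivi/]

Derivation:
Then keep.dig passing p='/zucivi', and see ok.
Then keep.jot passing p='/zucivi/gasle', c='smiwele', → created.
I invoke keep.expunge passing p='/zucivi': ToolError: not empty.
I invoke keep.jot passing p='/jucru', c='pu', giving created.
Next I call countbox.plus passing x='51', — result: 51.
Now I run keep.jot passing p='/su/dosund', c='wifla': ToolError: no parent.
Using countbox.reveal, — result: 51.
I call keep.peekin passing p='/', → [jucru, zucivi/].


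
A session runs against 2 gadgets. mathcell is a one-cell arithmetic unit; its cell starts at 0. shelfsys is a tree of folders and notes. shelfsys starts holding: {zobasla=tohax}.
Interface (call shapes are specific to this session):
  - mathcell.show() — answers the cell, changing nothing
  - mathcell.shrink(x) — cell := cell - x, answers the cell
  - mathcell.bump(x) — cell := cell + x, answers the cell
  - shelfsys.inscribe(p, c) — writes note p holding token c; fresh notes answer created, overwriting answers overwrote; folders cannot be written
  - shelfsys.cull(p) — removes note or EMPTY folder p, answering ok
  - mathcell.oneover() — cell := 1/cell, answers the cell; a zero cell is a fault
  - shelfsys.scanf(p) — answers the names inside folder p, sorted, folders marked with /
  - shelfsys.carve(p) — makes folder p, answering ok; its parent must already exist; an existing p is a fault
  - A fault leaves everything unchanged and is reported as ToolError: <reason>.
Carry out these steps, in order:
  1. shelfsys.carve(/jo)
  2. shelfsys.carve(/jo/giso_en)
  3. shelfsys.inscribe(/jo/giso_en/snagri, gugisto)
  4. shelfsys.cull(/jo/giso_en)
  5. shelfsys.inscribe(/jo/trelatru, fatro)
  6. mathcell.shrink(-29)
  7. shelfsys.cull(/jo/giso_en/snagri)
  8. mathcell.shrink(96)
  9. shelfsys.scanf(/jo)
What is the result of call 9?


Answer: [giso_en/, trelatru]

Derivation:
>> carve(p=/jo)
<< ok
>> carve(p=/jo/giso_en)
<< ok
>> inscribe(p=/jo/giso_en/snagri, c=gugisto)
<< created
>> cull(p=/jo/giso_en)
<< ToolError: not empty
>> inscribe(p=/jo/trelatru, c=fatro)
<< created
>> shrink(x=-29)
<< 29
>> cull(p=/jo/giso_en/snagri)
<< ok
>> shrink(x=96)
<< -67
>> scanf(p=/jo)
<< [giso_en/, trelatru]


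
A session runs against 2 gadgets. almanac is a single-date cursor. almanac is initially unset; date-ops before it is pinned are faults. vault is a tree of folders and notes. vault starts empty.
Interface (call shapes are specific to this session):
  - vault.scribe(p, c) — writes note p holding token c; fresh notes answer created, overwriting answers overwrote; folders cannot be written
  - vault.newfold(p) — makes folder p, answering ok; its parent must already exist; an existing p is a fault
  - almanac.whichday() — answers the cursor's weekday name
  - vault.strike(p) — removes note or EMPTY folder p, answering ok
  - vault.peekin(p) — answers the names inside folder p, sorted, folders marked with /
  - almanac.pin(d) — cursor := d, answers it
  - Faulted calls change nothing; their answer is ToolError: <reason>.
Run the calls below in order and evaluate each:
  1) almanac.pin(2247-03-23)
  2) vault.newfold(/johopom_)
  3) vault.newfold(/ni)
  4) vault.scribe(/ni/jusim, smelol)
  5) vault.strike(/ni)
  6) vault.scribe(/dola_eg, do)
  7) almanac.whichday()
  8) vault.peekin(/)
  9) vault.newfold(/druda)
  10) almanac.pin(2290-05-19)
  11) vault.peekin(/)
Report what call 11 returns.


[in] almanac.pin d=2247-03-23
:: 2247-03-23
[in] vault.newfold p=/johopom_
:: ok
[in] vault.newfold p=/ni
:: ok
[in] vault.scribe p=/ni/jusim c=smelol
:: created
[in] vault.strike p=/ni
:: ToolError: not empty
[in] vault.scribe p=/dola_eg c=do
:: created
[in] almanac.whichday
:: Tuesday
[in] vault.peekin p=/
:: [dola_eg, johopom_/, ni/]
[in] vault.newfold p=/druda
:: ok
[in] almanac.pin d=2290-05-19
:: 2290-05-19
[in] vault.peekin p=/
:: [dola_eg, druda/, johopom_/, ni/]

Answer: [dola_eg, druda/, johopom_/, ni/]


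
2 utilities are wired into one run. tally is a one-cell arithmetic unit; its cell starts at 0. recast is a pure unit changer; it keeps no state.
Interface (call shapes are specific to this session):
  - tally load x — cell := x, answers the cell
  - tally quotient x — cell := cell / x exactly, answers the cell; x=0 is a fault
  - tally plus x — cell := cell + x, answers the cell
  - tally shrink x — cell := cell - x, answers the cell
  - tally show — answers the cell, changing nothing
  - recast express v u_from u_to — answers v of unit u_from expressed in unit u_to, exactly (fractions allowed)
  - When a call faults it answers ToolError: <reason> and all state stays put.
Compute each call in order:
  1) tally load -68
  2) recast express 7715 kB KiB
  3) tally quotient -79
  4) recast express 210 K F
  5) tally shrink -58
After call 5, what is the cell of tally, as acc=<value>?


CALL tally load[x='-68']
RET  -68
CALL recast express[v='7715'; u_from='kB'; u_to='KiB']
RET  964375/128
CALL tally quotient[x='-79']
RET  68/79
CALL recast express[v='210'; u_from='K'; u_to='F']
RET  -8167/100
CALL tally shrink[x='-58']
RET  4650/79

Answer: acc=4650/79


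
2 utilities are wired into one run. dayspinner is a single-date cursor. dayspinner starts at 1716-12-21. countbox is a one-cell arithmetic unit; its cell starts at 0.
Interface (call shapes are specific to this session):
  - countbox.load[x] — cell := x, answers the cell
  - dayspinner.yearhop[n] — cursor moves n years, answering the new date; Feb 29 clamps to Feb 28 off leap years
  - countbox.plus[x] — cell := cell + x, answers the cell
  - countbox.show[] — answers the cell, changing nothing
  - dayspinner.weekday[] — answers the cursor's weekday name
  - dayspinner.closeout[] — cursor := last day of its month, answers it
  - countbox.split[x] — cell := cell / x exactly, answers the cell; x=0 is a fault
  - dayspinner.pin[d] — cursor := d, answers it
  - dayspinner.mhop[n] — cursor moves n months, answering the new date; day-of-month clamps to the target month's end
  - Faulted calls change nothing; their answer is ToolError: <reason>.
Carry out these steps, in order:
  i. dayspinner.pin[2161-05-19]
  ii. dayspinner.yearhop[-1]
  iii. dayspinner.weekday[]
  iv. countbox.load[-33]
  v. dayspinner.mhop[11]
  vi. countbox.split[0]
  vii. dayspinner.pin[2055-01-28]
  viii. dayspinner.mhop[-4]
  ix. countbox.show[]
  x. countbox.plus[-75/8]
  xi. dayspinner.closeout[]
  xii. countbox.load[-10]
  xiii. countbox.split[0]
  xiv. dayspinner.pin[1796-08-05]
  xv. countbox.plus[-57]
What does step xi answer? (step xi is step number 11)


I call dayspinner.pin passing d: 2161-05-19, and observe 2161-05-19.
I run dayspinner.yearhop passing n: -1, and get 2160-05-19.
I run dayspinner.weekday, → Monday.
I invoke countbox.load passing x: -33, and get -33.
I use dayspinner.mhop passing n: 11, giving 2161-04-19.
I try countbox.split passing x: 0, yielding ToolError: division by zero.
Using dayspinner.pin passing d: 2055-01-28, and observe 2055-01-28.
I run dayspinner.mhop passing n: -4, → 2054-09-28.
Calling countbox.show, — result: -33.
Now I run countbox.plus passing x: -75/8: -339/8.
Using dayspinner.closeout(), and get 2054-09-30.
Then countbox.load passing x: -10, and observe -10.
Then countbox.split passing x: 0: ToolError: division by zero.
Using dayspinner.pin passing d: 1796-08-05, and observe 1796-08-05.
I call countbox.plus passing x: -57, giving -67.

Answer: 2054-09-30


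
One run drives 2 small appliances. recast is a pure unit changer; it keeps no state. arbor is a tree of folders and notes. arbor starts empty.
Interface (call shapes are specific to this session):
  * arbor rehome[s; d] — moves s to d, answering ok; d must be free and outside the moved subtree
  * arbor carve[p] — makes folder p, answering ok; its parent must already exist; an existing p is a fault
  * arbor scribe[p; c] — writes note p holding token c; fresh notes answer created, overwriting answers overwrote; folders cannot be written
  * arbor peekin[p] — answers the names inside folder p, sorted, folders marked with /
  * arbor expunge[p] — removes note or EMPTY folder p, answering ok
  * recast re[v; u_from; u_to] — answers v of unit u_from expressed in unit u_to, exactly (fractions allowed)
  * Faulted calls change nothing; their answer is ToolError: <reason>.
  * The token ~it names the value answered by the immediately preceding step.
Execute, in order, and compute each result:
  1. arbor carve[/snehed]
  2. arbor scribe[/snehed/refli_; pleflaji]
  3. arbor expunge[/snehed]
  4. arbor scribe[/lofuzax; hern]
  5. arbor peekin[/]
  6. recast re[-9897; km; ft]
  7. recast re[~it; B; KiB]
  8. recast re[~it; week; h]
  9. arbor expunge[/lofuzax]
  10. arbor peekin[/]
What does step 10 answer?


Answer: [snehed/]

Derivation:
% arbor carve p='/snehed'
= ok
% arbor scribe p='/snehed/refli_' c='pleflaji'
= created
% arbor expunge p='/snehed'
= ToolError: not empty
% arbor scribe p='/lofuzax' c='hern'
= created
% arbor peekin p='/'
= [lofuzax, snehed/]
% recast re v='-9897' u_from='km' u_to='ft'
= -4123750000/127
% recast re v='~it' u_from='B' u_to='KiB'
= -257734375/8128
% recast re v='~it' u_from='week' u_to='h'
= -5412421875/1016
% arbor expunge p='/lofuzax'
= ok
% arbor peekin p='/'
= [snehed/]


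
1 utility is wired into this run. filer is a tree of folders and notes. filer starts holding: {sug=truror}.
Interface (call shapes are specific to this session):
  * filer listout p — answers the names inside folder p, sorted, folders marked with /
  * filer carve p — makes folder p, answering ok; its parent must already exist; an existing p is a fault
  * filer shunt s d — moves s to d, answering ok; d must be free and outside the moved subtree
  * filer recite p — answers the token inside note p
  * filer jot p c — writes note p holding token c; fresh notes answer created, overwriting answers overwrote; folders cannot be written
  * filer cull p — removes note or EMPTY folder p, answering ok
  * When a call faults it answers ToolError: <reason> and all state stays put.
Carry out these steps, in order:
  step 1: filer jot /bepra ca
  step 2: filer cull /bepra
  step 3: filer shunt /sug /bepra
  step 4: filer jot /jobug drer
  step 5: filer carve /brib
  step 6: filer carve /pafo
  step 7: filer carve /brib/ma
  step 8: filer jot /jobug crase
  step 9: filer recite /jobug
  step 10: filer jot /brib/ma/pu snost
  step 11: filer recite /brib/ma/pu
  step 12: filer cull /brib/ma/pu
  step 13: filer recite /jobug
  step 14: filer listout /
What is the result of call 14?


-> filer jot(p=/bepra, c=ca)
<- created
-> filer cull(p=/bepra)
<- ok
-> filer shunt(s=/sug, d=/bepra)
<- ok
-> filer jot(p=/jobug, c=drer)
<- created
-> filer carve(p=/brib)
<- ok
-> filer carve(p=/pafo)
<- ok
-> filer carve(p=/brib/ma)
<- ok
-> filer jot(p=/jobug, c=crase)
<- overwrote
-> filer recite(p=/jobug)
<- crase
-> filer jot(p=/brib/ma/pu, c=snost)
<- created
-> filer recite(p=/brib/ma/pu)
<- snost
-> filer cull(p=/brib/ma/pu)
<- ok
-> filer recite(p=/jobug)
<- crase
-> filer listout(p=/)
<- [bepra, brib/, jobug, pafo/]

Answer: [bepra, brib/, jobug, pafo/]


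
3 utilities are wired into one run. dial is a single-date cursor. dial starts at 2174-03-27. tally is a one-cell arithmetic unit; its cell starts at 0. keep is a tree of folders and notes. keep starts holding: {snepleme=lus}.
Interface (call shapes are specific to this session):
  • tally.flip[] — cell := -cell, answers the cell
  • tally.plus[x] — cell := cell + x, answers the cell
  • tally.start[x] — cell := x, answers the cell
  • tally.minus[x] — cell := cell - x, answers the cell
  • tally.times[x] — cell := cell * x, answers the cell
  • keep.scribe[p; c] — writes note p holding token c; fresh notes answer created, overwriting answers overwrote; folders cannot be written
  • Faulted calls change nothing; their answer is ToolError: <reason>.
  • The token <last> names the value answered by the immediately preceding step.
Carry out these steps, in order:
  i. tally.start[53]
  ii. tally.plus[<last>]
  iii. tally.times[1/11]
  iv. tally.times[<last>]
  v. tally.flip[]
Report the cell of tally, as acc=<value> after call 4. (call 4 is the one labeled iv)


==> start(x='53')
<== 53
==> plus(x='<last>')
<== 106
==> times(x='1/11')
<== 106/11
==> times(x='<last>')
<== 11236/121
==> flip()
<== -11236/121

Answer: acc=11236/121


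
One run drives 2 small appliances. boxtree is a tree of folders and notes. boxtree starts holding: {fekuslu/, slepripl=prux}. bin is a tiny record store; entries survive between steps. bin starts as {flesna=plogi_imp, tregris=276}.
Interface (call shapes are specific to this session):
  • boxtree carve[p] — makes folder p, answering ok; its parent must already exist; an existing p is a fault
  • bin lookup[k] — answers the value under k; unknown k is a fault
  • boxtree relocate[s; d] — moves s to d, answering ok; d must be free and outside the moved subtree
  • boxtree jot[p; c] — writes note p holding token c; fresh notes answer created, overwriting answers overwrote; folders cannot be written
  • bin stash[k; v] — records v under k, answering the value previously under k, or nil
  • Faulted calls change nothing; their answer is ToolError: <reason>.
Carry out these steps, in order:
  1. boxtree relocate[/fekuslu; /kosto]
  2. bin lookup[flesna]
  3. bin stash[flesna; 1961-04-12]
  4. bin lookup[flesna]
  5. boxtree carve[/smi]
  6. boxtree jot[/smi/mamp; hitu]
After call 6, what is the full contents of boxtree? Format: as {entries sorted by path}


Answer: {kosto/, slepripl=prux, smi/, smi/mamp=hitu}

Derivation:
# boxtree relocate(/fekuslu, /kosto) : ok
# bin lookup(flesna) : plogi_imp
# bin stash(flesna, 1961-04-12) : plogi_imp
# bin lookup(flesna) : 1961-04-12
# boxtree carve(/smi) : ok
# boxtree jot(/smi/mamp, hitu) : created


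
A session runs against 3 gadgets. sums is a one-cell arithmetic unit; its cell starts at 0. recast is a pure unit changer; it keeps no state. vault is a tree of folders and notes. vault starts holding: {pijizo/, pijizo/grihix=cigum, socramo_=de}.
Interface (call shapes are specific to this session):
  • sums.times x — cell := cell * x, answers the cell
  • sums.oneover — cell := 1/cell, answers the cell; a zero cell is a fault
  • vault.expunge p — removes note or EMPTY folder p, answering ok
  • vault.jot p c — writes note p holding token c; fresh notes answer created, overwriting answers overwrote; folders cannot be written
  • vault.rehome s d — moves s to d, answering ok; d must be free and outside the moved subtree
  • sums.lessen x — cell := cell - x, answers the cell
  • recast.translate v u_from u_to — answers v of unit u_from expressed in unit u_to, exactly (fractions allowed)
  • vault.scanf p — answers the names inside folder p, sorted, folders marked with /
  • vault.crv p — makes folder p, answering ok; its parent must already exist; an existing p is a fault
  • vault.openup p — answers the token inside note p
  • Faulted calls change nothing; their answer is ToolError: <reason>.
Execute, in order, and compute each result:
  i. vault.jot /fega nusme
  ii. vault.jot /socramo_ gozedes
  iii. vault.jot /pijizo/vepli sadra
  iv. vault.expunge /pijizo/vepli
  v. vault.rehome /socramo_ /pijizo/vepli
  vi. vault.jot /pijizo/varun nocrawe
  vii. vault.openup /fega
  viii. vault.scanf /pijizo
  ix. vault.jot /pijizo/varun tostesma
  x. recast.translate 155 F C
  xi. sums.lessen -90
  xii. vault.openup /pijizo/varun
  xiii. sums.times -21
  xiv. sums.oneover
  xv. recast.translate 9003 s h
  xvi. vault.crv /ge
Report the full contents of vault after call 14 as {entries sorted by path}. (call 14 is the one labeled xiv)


Answer: {fega=nusme, pijizo/, pijizo/grihix=cigum, pijizo/varun=tostesma, pijizo/vepli=gozedes}

Derivation:
-> vault.jot(p=/fega, c=nusme)
<- created
-> vault.jot(p=/socramo_, c=gozedes)
<- overwrote
-> vault.jot(p=/pijizo/vepli, c=sadra)
<- created
-> vault.expunge(p=/pijizo/vepli)
<- ok
-> vault.rehome(s=/socramo_, d=/pijizo/vepli)
<- ok
-> vault.jot(p=/pijizo/varun, c=nocrawe)
<- created
-> vault.openup(p=/fega)
<- nusme
-> vault.scanf(p=/pijizo)
<- [grihix, varun, vepli]
-> vault.jot(p=/pijizo/varun, c=tostesma)
<- overwrote
-> recast.translate(v=155, u_from=F, u_to=C)
<- 205/3
-> sums.lessen(x=-90)
<- 90
-> vault.openup(p=/pijizo/varun)
<- tostesma
-> sums.times(x=-21)
<- -1890
-> sums.oneover()
<- -1/1890
-> recast.translate(v=9003, u_from=s, u_to=h)
<- 3001/1200
-> vault.crv(p=/ge)
<- ok


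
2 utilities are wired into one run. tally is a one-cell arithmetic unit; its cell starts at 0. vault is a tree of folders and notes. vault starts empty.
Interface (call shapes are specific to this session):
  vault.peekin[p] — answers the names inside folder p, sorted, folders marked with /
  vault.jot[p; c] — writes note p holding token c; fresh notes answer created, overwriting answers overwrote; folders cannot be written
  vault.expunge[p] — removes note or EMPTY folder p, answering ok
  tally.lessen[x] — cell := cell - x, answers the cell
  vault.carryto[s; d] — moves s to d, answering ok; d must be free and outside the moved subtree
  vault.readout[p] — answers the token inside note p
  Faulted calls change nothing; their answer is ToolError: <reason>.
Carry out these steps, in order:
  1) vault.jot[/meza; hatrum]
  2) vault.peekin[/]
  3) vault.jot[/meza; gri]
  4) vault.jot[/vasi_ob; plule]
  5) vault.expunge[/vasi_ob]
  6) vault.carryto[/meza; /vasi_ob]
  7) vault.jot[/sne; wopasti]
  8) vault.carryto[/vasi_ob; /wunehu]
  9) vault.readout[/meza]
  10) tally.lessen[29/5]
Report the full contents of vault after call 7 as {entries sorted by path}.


-> vault.jot(p='/meza', c='hatrum')
<- created
-> vault.peekin(p='/')
<- [meza]
-> vault.jot(p='/meza', c='gri')
<- overwrote
-> vault.jot(p='/vasi_ob', c='plule')
<- created
-> vault.expunge(p='/vasi_ob')
<- ok
-> vault.carryto(s='/meza', d='/vasi_ob')
<- ok
-> vault.jot(p='/sne', c='wopasti')
<- created
-> vault.carryto(s='/vasi_ob', d='/wunehu')
<- ok
-> vault.readout(p='/meza')
<- ToolError: not found
-> tally.lessen(x='29/5')
<- -29/5

Answer: {sne=wopasti, vasi_ob=gri}


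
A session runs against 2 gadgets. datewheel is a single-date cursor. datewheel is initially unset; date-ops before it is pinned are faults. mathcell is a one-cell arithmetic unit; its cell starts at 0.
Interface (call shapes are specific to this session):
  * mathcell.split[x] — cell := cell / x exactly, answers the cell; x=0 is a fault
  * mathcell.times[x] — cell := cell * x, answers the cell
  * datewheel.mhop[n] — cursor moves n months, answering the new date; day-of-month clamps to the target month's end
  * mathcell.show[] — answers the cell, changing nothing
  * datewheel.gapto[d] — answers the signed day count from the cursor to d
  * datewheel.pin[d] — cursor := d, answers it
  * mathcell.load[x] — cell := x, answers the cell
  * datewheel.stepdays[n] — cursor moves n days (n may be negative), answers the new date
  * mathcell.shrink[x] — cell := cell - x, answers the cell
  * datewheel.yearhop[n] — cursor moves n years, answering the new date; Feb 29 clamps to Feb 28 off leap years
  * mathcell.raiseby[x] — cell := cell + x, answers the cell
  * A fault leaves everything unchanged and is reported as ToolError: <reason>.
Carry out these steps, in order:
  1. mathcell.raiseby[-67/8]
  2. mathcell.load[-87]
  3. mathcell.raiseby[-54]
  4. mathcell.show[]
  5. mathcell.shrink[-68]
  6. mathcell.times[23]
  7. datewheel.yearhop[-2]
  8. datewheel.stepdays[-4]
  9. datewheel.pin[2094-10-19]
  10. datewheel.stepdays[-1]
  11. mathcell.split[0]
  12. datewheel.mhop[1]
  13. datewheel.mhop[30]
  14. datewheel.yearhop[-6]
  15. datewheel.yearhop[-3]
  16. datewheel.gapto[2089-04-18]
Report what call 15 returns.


Answer: 2088-05-18

Derivation:
-> mathcell.raiseby(x='-67/8')
<- -67/8
-> mathcell.load(x='-87')
<- -87
-> mathcell.raiseby(x='-54')
<- -141
-> mathcell.show()
<- -141
-> mathcell.shrink(x='-68')
<- -73
-> mathcell.times(x='23')
<- -1679
-> datewheel.yearhop(n='-2')
<- ToolError: no date set
-> datewheel.stepdays(n='-4')
<- ToolError: no date set
-> datewheel.pin(d='2094-10-19')
<- 2094-10-19
-> datewheel.stepdays(n='-1')
<- 2094-10-18
-> mathcell.split(x='0')
<- ToolError: division by zero
-> datewheel.mhop(n='1')
<- 2094-11-18
-> datewheel.mhop(n='30')
<- 2097-05-18
-> datewheel.yearhop(n='-6')
<- 2091-05-18
-> datewheel.yearhop(n='-3')
<- 2088-05-18
-> datewheel.gapto(d='2089-04-18')
<- 335


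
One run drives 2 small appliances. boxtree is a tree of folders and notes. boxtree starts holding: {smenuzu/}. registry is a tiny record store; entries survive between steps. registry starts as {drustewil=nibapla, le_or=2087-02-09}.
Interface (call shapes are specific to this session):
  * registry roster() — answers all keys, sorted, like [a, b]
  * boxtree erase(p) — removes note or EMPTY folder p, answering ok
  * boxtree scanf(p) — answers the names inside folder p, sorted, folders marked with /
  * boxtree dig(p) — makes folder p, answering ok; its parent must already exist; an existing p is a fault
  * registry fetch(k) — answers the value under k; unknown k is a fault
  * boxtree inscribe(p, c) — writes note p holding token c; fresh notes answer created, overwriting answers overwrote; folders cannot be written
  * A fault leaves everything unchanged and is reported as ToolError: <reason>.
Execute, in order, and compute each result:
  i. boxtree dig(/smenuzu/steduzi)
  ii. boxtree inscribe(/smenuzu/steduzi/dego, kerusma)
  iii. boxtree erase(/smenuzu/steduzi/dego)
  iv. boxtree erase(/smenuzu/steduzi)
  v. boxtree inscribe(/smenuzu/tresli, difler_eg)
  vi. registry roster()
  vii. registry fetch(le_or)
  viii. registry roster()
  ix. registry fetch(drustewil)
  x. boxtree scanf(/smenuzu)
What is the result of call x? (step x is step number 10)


Then boxtree dig with p→/smenuzu/steduzi: ok.
Using boxtree inscribe with p→/smenuzu/steduzi/dego, c→kerusma, → created.
I run boxtree erase with p→/smenuzu/steduzi/dego, and get ok.
I run boxtree erase with p→/smenuzu/steduzi, yielding ok.
Next I call boxtree inscribe with p→/smenuzu/tresli, c→difler_eg, which returns created.
I try registry roster(), yielding [drustewil, le_or].
Calling registry fetch with k→le_or, → 2087-02-09.
Invoking registry roster, giving [drustewil, le_or].
Calling registry fetch with k→drustewil, which returns nibapla.
Invoking boxtree scanf with p→/smenuzu, giving [tresli].

Answer: [tresli]


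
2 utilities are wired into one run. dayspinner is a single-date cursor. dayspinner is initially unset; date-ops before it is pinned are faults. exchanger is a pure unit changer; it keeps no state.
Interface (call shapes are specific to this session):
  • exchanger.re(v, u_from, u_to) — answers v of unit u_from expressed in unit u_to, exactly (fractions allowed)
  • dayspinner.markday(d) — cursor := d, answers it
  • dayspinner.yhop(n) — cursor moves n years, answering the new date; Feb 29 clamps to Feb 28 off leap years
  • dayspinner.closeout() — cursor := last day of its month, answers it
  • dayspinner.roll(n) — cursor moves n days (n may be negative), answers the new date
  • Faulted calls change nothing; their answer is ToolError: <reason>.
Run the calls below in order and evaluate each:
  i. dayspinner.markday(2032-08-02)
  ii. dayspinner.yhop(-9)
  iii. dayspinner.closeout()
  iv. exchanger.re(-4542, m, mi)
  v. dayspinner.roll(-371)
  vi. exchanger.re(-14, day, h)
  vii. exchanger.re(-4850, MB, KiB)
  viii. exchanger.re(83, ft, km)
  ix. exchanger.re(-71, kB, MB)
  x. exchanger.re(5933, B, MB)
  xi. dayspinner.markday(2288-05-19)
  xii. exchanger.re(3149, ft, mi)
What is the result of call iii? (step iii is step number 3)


$ dayspinner.markday 2032-08-02
:: 2032-08-02
$ dayspinner.yhop -9
:: 2023-08-02
$ dayspinner.closeout
:: 2023-08-31
$ exchanger.re -4542 m mi
:: -94625/33528
$ dayspinner.roll -371
:: 2022-08-25
$ exchanger.re -14 day h
:: -336
$ exchanger.re -4850 MB KiB
:: -37890625/8
$ exchanger.re 83 ft km
:: 31623/1250000
$ exchanger.re -71 kB MB
:: -71/1000
$ exchanger.re 5933 B MB
:: 5933/1000000
$ dayspinner.markday 2288-05-19
:: 2288-05-19
$ exchanger.re 3149 ft mi
:: 3149/5280

Answer: 2023-08-31


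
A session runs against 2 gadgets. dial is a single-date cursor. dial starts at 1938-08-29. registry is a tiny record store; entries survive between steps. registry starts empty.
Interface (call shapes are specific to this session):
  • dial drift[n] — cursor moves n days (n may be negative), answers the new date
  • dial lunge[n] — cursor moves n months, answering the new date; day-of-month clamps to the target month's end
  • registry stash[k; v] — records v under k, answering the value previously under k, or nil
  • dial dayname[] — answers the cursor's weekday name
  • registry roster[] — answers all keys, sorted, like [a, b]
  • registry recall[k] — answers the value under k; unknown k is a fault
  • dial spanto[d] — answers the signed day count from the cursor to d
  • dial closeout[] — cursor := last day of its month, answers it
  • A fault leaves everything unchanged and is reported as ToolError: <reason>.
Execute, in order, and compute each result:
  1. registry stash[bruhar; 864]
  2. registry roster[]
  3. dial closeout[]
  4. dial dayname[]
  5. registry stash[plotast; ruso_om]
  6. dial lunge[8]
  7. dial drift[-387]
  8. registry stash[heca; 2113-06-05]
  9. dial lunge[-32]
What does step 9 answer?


>>> registry stash k='bruhar' v='864'
:: nil
>>> registry roster
:: [bruhar]
>>> dial closeout
:: 1938-08-31
>>> dial dayname
:: Wednesday
>>> registry stash k='plotast' v='ruso_om'
:: nil
>>> dial lunge n='8'
:: 1939-04-30
>>> dial drift n='-387'
:: 1938-04-08
>>> registry stash k='heca' v='2113-06-05'
:: nil
>>> dial lunge n='-32'
:: 1935-08-08

Answer: 1935-08-08
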